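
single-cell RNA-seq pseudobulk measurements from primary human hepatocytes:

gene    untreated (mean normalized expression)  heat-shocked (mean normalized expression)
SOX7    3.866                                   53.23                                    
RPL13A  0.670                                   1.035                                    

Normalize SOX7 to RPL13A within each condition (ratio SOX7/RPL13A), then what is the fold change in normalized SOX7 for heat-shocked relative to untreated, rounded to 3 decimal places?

SOX7/RPL13A (untreated) = 3.866 / 0.670 = 5.7701
SOX7/RPL13A (heat-shocked) = 53.23 / 1.035 = 51.43
Fold change = 51.43 / 5.7701 = 8.9131

8.913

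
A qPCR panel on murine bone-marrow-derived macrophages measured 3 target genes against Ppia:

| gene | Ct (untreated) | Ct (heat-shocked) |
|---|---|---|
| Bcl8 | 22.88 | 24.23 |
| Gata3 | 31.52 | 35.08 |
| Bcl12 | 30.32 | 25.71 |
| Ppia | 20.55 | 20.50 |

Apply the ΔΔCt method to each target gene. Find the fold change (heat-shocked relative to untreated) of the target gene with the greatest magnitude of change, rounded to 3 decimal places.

23.588

Bcl8: ΔΔCt = (24.23−20.50) − (22.88−20.55) = 3.73 − 2.33 = 1.40; fold change = 2^-1.40 = 0.379
Gata3: ΔΔCt = (35.08−20.50) − (31.52−20.55) = 14.58 − 10.97 = 3.61; fold change = 2^-3.61 = 0.082
Bcl12: ΔΔCt = (25.71−20.50) − (30.32−20.55) = 5.21 − 9.77 = -4.56; fold change = 2^4.56 = 23.588
Bcl12 has the largest |ΔΔCt| = 4.56.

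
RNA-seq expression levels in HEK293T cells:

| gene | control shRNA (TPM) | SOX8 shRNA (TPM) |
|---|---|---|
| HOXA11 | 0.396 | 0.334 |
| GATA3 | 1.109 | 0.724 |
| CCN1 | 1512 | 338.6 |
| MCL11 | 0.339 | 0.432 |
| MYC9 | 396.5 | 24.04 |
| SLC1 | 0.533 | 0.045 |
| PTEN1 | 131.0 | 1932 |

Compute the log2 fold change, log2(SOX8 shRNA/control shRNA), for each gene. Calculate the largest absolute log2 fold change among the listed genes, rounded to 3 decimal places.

4.044

log2(0.334/0.396) = -0.246  (HOXA11)
log2(0.724/1.109) = -0.615  (GATA3)
log2(338.6/1512) = -2.159  (CCN1)
log2(0.432/0.339) = 0.350  (MCL11)
log2(24.04/396.5) = -4.044  (MYC9)
log2(0.045/0.533) = -3.566  (SLC1)
log2(1932/131.0) = 3.882  (PTEN1)
The largest magnitude belongs to MYC9.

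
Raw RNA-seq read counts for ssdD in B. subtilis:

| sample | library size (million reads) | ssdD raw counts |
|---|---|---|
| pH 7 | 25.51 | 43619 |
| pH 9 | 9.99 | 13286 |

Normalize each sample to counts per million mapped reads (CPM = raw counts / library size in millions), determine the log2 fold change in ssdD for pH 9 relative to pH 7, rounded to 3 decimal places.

-0.363

CPM(pH 7) = 43619 / 25.51 = 1709.8785
CPM(pH 9) = 13286 / 9.99 = 1329.9299
Fold change = 1329.9299 / 1709.8785 = 0.77779
log2(0.77779) = -0.3625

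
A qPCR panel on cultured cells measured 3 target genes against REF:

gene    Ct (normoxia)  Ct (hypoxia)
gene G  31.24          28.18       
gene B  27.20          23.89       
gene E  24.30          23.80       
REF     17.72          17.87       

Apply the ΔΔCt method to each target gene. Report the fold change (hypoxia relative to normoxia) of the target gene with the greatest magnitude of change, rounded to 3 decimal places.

gene G: ΔΔCt = (28.18−17.87) − (31.24−17.72) = 10.31 − 13.52 = -3.21; fold change = 2^3.21 = 9.254
gene B: ΔΔCt = (23.89−17.87) − (27.20−17.72) = 6.02 − 9.48 = -3.46; fold change = 2^3.46 = 11.004
gene E: ΔΔCt = (23.80−17.87) − (24.30−17.72) = 5.93 − 6.58 = -0.65; fold change = 2^0.65 = 1.569
gene B has the largest |ΔΔCt| = 3.46.

11.004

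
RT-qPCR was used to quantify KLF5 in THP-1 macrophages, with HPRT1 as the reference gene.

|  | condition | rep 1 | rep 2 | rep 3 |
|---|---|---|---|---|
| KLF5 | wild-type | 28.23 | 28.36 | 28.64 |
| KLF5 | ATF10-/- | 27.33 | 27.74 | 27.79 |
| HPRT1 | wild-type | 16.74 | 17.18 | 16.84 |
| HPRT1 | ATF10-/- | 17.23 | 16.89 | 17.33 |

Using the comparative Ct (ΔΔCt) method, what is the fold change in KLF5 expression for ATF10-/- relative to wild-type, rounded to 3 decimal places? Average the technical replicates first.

Mean Ct: KLF5 wild-type 28.410; KLF5 ATF10-/- 27.620; HPRT1 wild-type 16.920; HPRT1 ATF10-/- 17.150
ΔCt(wild-type) = 28.410 − 16.920 = 11.490
ΔCt(ATF10-/-) = 27.620 − 17.150 = 10.470
ΔΔCt = 10.470 − 11.490 = -1.020
Fold change = 2^(−(-1.020)) = 2^1.020 = 2.0279

2.028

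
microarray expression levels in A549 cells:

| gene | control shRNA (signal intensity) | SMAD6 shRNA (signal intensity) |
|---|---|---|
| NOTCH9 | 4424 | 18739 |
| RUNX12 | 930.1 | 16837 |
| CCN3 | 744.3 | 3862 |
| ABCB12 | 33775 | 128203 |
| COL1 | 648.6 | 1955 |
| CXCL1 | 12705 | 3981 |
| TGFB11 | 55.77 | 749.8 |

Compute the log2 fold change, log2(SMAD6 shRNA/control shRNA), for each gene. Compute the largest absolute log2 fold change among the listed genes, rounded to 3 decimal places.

4.178

log2(18739/4424) = 2.083  (NOTCH9)
log2(16837/930.1) = 4.178  (RUNX12)
log2(3862/744.3) = 2.375  (CCN3)
log2(128203/33775) = 1.924  (ABCB12)
log2(1955/648.6) = 1.592  (COL1)
log2(3981/12705) = -1.674  (CXCL1)
log2(749.8/55.77) = 3.749  (TGFB11)
The largest magnitude belongs to RUNX12.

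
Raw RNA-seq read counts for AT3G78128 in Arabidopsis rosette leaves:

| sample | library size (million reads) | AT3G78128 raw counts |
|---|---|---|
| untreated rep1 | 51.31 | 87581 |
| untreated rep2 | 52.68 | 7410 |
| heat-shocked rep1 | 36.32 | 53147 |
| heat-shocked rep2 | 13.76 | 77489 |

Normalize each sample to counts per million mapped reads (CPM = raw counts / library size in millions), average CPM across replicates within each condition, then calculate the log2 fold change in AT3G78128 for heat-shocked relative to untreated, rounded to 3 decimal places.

CPM(untreated rep1) = 87581 / 51.31 = 1706.8992
CPM(untreated rep2) = 7410 / 52.68 = 140.6606
CPM(heat-shocked rep1) = 53147 / 36.32 = 1463.2985
CPM(heat-shocked rep2) = 77489 / 13.76 = 5631.4680
mean CPM(untreated) = 923.7799; mean CPM(heat-shocked) = 3547.3832
Fold change = 3547.3832 / 923.7799 = 3.84007
log2(3.84007) = 1.9411

1.941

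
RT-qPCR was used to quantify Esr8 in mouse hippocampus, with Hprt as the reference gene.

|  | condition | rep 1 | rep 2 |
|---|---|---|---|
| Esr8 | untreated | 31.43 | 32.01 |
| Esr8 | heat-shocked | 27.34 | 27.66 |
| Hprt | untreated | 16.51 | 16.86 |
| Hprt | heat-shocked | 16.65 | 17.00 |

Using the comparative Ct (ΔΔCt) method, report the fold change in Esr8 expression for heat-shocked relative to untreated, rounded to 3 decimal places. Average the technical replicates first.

Mean Ct: Esr8 untreated 31.720; Esr8 heat-shocked 27.500; Hprt untreated 16.685; Hprt heat-shocked 16.825
ΔCt(untreated) = 31.720 − 16.685 = 15.035
ΔCt(heat-shocked) = 27.500 − 16.825 = 10.675
ΔΔCt = 10.675 − 15.035 = -4.360
Fold change = 2^(−(-4.360)) = 2^4.360 = 20.5348

20.535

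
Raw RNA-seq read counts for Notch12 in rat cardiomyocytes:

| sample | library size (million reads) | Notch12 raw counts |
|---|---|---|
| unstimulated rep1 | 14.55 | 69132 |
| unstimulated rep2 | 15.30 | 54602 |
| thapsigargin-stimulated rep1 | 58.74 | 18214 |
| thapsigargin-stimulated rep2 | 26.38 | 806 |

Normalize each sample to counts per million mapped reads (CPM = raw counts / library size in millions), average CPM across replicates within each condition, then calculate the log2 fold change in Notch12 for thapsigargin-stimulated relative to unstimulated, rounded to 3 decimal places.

-4.610

CPM(unstimulated rep1) = 69132 / 14.55 = 4751.3402
CPM(unstimulated rep2) = 54602 / 15.30 = 3568.7582
CPM(thapsigargin-stimulated rep1) = 18214 / 58.74 = 310.0783
CPM(thapsigargin-stimulated rep2) = 806 / 26.38 = 30.5534
mean CPM(unstimulated) = 4160.0492; mean CPM(thapsigargin-stimulated) = 170.3159
Fold change = 170.3159 / 4160.0492 = 0.04094
log2(0.04094) = -4.6103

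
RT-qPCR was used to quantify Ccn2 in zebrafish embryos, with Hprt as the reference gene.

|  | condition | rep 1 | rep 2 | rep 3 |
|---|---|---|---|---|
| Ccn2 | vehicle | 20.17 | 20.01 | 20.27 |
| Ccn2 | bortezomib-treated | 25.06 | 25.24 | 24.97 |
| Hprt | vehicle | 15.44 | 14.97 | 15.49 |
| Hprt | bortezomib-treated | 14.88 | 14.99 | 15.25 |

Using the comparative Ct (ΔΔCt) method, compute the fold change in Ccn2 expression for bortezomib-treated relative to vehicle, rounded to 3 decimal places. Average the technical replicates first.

0.027

Mean Ct: Ccn2 vehicle 20.150; Ccn2 bortezomib-treated 25.090; Hprt vehicle 15.300; Hprt bortezomib-treated 15.040
ΔCt(vehicle) = 20.150 − 15.300 = 4.850
ΔCt(bortezomib-treated) = 25.090 − 15.040 = 10.050
ΔΔCt = 10.050 − 4.850 = 5.200
Fold change = 2^(−5.200) = 0.0272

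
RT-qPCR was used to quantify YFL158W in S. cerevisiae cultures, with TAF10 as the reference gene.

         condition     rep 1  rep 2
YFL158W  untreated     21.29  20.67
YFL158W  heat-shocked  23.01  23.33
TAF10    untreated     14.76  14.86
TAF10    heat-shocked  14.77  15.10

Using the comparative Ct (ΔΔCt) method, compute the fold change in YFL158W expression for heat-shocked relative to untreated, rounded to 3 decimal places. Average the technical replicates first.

Mean Ct: YFL158W untreated 20.980; YFL158W heat-shocked 23.170; TAF10 untreated 14.810; TAF10 heat-shocked 14.935
ΔCt(untreated) = 20.980 − 14.810 = 6.170
ΔCt(heat-shocked) = 23.170 − 14.935 = 8.235
ΔΔCt = 8.235 − 6.170 = 2.065
Fold change = 2^(−2.065) = 0.2390

0.239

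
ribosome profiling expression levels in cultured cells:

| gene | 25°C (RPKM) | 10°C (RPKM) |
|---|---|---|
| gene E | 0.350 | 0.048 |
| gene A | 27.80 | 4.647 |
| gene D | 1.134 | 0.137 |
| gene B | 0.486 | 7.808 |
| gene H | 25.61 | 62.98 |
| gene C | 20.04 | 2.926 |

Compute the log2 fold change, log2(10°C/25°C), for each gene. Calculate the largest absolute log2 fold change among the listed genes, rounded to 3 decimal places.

log2(0.048/0.350) = -2.866  (gene E)
log2(4.647/27.80) = -2.581  (gene A)
log2(0.137/1.134) = -3.049  (gene D)
log2(7.808/0.486) = 4.006  (gene B)
log2(62.98/25.61) = 1.298  (gene H)
log2(2.926/20.04) = -2.776  (gene C)
The largest magnitude belongs to gene B.

4.006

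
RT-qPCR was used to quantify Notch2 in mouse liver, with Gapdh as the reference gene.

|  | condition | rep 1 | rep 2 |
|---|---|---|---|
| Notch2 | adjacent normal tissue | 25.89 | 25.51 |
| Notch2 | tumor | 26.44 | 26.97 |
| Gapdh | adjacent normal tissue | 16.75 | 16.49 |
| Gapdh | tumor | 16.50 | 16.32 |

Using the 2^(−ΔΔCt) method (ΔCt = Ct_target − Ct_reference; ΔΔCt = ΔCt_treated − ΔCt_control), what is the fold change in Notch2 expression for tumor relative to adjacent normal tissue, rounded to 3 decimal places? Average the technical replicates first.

0.431

Mean Ct: Notch2 adjacent normal tissue 25.700; Notch2 tumor 26.705; Gapdh adjacent normal tissue 16.620; Gapdh tumor 16.410
ΔCt(adjacent normal tissue) = 25.700 − 16.620 = 9.080
ΔCt(tumor) = 26.705 − 16.410 = 10.295
ΔΔCt = 10.295 − 9.080 = 1.215
Fold change = 2^(−1.215) = 0.4308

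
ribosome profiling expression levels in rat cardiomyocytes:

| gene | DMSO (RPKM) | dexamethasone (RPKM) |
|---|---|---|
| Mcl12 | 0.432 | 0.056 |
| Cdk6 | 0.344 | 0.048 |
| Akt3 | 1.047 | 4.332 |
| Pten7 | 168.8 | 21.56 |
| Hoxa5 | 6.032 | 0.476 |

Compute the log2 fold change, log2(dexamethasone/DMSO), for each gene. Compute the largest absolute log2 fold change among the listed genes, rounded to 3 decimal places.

3.664

log2(0.056/0.432) = -2.948  (Mcl12)
log2(0.048/0.344) = -2.841  (Cdk6)
log2(4.332/1.047) = 2.049  (Akt3)
log2(21.56/168.8) = -2.969  (Pten7)
log2(0.476/6.032) = -3.664  (Hoxa5)
The largest magnitude belongs to Hoxa5.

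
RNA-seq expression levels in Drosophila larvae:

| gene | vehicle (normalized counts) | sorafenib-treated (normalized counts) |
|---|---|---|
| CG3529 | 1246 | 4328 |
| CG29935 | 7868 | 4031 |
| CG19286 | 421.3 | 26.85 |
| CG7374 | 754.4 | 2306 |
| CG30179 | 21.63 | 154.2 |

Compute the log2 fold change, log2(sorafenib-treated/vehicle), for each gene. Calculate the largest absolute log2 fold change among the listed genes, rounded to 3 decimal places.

3.972

log2(4328/1246) = 1.796  (CG3529)
log2(4031/7868) = -0.965  (CG29935)
log2(26.85/421.3) = -3.972  (CG19286)
log2(2306/754.4) = 1.612  (CG7374)
log2(154.2/21.63) = 2.834  (CG30179)
The largest magnitude belongs to CG19286.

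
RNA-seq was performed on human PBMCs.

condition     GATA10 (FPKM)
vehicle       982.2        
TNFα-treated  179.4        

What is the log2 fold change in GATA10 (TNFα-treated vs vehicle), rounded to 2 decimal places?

Fold change = 179.4 / 982.2 = 0.1827
log2(0.1827) = -2.453

-2.45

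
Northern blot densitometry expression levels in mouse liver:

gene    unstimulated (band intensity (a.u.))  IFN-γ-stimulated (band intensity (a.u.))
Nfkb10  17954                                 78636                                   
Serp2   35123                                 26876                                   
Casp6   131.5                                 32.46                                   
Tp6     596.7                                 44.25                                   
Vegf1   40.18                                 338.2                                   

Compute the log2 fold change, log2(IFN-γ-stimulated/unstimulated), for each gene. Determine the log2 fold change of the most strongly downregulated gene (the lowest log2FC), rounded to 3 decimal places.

log2(78636/17954) = 2.131  (Nfkb10)
log2(26876/35123) = -0.386  (Serp2)
log2(32.46/131.5) = -2.018  (Casp6)
log2(44.25/596.7) = -3.753  (Tp6)
log2(338.2/40.18) = 3.073  (Vegf1)
Tp6 is most strongly downregulated.

-3.753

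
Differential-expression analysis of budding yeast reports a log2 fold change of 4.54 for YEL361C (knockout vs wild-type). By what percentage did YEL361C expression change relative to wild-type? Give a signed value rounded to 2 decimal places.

2226.36%

Fold change = 2^(4.54) = 23.2636
Percent change = (FC − 1) × 100% = (23.2636 − 1) × 100 = 2226.36%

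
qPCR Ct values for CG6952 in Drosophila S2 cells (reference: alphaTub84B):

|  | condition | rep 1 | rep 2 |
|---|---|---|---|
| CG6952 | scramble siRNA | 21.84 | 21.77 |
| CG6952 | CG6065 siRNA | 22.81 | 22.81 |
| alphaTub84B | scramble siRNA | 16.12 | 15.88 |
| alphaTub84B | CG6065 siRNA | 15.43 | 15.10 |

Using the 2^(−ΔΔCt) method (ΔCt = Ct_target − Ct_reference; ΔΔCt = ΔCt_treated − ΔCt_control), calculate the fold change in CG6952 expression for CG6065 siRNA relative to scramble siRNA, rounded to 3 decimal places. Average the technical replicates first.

0.299

Mean Ct: CG6952 scramble siRNA 21.805; CG6952 CG6065 siRNA 22.810; alphaTub84B scramble siRNA 16.000; alphaTub84B CG6065 siRNA 15.265
ΔCt(scramble siRNA) = 21.805 − 16.000 = 5.805
ΔCt(CG6065 siRNA) = 22.810 − 15.265 = 7.545
ΔΔCt = 7.545 − 5.805 = 1.740
Fold change = 2^(−1.740) = 0.2994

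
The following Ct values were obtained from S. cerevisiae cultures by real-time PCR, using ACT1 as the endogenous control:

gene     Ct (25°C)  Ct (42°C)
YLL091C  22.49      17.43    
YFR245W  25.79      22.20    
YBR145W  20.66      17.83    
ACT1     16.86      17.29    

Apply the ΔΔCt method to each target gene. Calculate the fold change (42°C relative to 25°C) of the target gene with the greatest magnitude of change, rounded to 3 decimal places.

YLL091C: ΔΔCt = (17.43−17.29) − (22.49−16.86) = 0.14 − 5.63 = -5.49; fold change = 2^5.49 = 44.942
YFR245W: ΔΔCt = (22.20−17.29) − (25.79−16.86) = 4.91 − 8.93 = -4.02; fold change = 2^4.02 = 16.223
YBR145W: ΔΔCt = (17.83−17.29) − (20.66−16.86) = 0.54 − 3.80 = -3.26; fold change = 2^3.26 = 9.580
YLL091C has the largest |ΔΔCt| = 5.49.

44.942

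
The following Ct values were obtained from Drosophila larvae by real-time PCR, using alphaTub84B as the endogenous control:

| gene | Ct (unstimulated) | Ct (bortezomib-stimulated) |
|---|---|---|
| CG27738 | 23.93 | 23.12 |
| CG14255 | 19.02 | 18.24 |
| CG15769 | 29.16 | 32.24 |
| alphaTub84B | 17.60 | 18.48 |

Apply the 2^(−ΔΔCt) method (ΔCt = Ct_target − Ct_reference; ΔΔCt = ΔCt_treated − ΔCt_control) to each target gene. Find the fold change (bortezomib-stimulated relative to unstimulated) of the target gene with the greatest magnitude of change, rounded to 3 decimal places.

CG27738: ΔΔCt = (23.12−18.48) − (23.93−17.60) = 4.64 − 6.33 = -1.69; fold change = 2^1.69 = 3.227
CG14255: ΔΔCt = (18.24−18.48) − (19.02−17.60) = -0.24 − 1.42 = -1.66; fold change = 2^1.66 = 3.160
CG15769: ΔΔCt = (32.24−18.48) − (29.16−17.60) = 13.76 − 11.56 = 2.20; fold change = 2^-2.20 = 0.218
CG15769 has the largest |ΔΔCt| = 2.20.

0.218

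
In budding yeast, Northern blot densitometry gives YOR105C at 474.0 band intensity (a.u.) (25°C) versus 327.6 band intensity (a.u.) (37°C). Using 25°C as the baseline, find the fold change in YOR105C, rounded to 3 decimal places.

Fold change = 327.6 / 474.0 = 0.6911
YOR105C is downregulated.

0.691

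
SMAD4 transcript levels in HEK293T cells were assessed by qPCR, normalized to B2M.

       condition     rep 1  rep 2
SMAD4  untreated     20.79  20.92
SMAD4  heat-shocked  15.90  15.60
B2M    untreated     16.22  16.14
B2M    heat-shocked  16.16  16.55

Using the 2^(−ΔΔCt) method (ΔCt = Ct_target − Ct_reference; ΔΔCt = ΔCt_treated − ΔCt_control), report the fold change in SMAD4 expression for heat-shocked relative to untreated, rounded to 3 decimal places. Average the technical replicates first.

Mean Ct: SMAD4 untreated 20.855; SMAD4 heat-shocked 15.750; B2M untreated 16.180; B2M heat-shocked 16.355
ΔCt(untreated) = 20.855 − 16.180 = 4.675
ΔCt(heat-shocked) = 15.750 − 16.355 = -0.605
ΔΔCt = -0.605 − 4.675 = -5.280
Fold change = 2^(−(-5.280)) = 2^5.280 = 38.8542

38.854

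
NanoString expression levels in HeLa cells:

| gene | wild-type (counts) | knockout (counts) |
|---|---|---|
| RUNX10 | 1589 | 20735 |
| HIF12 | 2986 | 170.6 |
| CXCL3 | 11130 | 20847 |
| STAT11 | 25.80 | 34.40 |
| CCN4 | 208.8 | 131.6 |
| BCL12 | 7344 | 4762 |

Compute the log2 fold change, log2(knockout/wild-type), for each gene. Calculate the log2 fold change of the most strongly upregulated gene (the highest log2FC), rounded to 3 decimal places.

3.706

log2(20735/1589) = 3.706  (RUNX10)
log2(170.6/2986) = -4.130  (HIF12)
log2(20847/11130) = 0.905  (CXCL3)
log2(34.40/25.80) = 0.415  (STAT11)
log2(131.6/208.8) = -0.666  (CCN4)
log2(4762/7344) = -0.625  (BCL12)
RUNX10 is most strongly upregulated.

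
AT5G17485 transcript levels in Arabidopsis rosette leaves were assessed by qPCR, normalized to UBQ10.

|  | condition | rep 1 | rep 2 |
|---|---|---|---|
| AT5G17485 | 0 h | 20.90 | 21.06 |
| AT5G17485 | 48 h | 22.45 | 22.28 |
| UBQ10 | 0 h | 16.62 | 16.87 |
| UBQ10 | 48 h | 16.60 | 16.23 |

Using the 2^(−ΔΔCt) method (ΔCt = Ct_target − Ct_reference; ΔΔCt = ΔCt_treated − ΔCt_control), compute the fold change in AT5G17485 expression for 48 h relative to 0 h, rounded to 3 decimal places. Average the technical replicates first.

0.305

Mean Ct: AT5G17485 0 h 20.980; AT5G17485 48 h 22.365; UBQ10 0 h 16.745; UBQ10 48 h 16.415
ΔCt(0 h) = 20.980 − 16.745 = 4.235
ΔCt(48 h) = 22.365 − 16.415 = 5.950
ΔΔCt = 5.950 − 4.235 = 1.715
Fold change = 2^(−1.715) = 0.3046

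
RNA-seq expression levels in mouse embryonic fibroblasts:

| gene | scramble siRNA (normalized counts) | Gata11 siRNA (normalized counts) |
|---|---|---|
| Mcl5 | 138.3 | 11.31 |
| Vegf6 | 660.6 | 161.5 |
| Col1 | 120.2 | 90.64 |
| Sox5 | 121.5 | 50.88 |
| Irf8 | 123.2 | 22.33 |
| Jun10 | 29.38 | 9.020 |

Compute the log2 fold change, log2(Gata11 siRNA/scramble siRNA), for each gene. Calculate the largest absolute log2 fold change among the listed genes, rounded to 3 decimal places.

log2(11.31/138.3) = -3.612  (Mcl5)
log2(161.5/660.6) = -2.032  (Vegf6)
log2(90.64/120.2) = -0.407  (Col1)
log2(50.88/121.5) = -1.256  (Sox5)
log2(22.33/123.2) = -2.464  (Irf8)
log2(9.020/29.38) = -1.704  (Jun10)
The largest magnitude belongs to Mcl5.

3.612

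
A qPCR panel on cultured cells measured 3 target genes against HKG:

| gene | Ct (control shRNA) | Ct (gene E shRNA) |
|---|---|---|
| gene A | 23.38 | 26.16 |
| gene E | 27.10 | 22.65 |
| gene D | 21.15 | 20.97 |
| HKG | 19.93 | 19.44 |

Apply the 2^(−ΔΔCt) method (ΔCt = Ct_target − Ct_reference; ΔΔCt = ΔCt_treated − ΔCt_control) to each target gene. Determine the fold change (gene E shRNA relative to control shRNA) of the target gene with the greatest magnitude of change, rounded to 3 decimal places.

gene A: ΔΔCt = (26.16−19.44) − (23.38−19.93) = 6.72 − 3.45 = 3.27; fold change = 2^-3.27 = 0.104
gene E: ΔΔCt = (22.65−19.44) − (27.10−19.93) = 3.21 − 7.17 = -3.96; fold change = 2^3.96 = 15.562
gene D: ΔΔCt = (20.97−19.44) − (21.15−19.93) = 1.53 − 1.22 = 0.31; fold change = 2^-0.31 = 0.807
gene E has the largest |ΔΔCt| = 3.96.

15.562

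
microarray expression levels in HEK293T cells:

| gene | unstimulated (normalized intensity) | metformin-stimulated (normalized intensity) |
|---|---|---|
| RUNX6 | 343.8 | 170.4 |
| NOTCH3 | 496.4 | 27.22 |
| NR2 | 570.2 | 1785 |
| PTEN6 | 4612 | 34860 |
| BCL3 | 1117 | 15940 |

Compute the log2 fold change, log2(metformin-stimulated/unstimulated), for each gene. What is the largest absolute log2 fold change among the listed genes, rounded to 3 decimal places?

4.189

log2(170.4/343.8) = -1.013  (RUNX6)
log2(27.22/496.4) = -4.189  (NOTCH3)
log2(1785/570.2) = 1.646  (NR2)
log2(34860/4612) = 2.918  (PTEN6)
log2(15940/1117) = 3.835  (BCL3)
The largest magnitude belongs to NOTCH3.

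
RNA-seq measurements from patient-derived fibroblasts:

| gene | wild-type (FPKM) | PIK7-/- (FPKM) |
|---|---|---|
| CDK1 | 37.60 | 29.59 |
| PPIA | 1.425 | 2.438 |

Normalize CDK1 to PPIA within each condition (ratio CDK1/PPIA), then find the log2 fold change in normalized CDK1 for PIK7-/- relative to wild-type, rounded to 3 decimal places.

CDK1/PPIA (wild-type) = 37.60 / 1.425 = 26.386
CDK1/PPIA (PIK7-/-) = 29.59 / 2.438 = 12.137
Fold change = 12.137 / 26.386 = 0.4600
log2(0.4600) = -1.1204

-1.120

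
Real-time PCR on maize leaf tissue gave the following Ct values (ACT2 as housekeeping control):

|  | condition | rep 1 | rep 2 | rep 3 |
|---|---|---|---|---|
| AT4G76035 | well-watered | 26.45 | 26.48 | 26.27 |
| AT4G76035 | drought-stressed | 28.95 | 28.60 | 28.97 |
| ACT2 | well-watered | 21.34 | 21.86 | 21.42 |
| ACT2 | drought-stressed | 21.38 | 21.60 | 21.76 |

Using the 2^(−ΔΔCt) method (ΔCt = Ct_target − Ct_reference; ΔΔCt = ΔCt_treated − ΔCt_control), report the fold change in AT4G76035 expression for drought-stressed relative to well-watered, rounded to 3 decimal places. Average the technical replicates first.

Mean Ct: AT4G76035 well-watered 26.400; AT4G76035 drought-stressed 28.840; ACT2 well-watered 21.540; ACT2 drought-stressed 21.580
ΔCt(well-watered) = 26.400 − 21.540 = 4.860
ΔCt(drought-stressed) = 28.840 − 21.580 = 7.260
ΔΔCt = 7.260 − 4.860 = 2.400
Fold change = 2^(−2.400) = 0.1895

0.189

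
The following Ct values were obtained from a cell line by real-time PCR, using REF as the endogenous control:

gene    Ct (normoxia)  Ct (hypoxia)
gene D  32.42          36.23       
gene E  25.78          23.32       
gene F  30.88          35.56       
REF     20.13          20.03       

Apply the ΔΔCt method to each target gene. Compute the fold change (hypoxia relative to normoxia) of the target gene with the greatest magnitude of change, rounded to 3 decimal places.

gene D: ΔΔCt = (36.23−20.03) − (32.42−20.13) = 16.20 − 12.29 = 3.91; fold change = 2^-3.91 = 0.067
gene E: ΔΔCt = (23.32−20.03) − (25.78−20.13) = 3.29 − 5.65 = -2.36; fold change = 2^2.36 = 5.134
gene F: ΔΔCt = (35.56−20.03) − (30.88−20.13) = 15.53 − 10.75 = 4.78; fold change = 2^-4.78 = 0.036
gene F has the largest |ΔΔCt| = 4.78.

0.036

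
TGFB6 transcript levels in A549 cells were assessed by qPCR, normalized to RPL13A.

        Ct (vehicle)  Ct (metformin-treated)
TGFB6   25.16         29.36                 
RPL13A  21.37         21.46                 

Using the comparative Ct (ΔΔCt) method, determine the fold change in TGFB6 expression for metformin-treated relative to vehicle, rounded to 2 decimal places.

0.06

ΔCt(vehicle) = 25.160 − 21.370 = 3.790
ΔCt(metformin-treated) = 29.360 − 21.460 = 7.900
ΔΔCt = 7.900 − 3.790 = 4.110
Fold change = 2^(−4.110) = 0.058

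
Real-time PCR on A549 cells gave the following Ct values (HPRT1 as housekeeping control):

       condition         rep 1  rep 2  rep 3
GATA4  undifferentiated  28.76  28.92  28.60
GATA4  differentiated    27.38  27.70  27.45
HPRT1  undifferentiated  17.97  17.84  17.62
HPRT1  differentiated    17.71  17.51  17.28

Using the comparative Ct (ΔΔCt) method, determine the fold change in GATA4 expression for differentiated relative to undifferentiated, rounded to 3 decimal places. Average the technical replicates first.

Mean Ct: GATA4 undifferentiated 28.760; GATA4 differentiated 27.510; HPRT1 undifferentiated 17.810; HPRT1 differentiated 17.500
ΔCt(undifferentiated) = 28.760 − 17.810 = 10.950
ΔCt(differentiated) = 27.510 − 17.500 = 10.010
ΔΔCt = 10.010 − 10.950 = -0.940
Fold change = 2^(−(-0.940)) = 2^0.940 = 1.9185

1.919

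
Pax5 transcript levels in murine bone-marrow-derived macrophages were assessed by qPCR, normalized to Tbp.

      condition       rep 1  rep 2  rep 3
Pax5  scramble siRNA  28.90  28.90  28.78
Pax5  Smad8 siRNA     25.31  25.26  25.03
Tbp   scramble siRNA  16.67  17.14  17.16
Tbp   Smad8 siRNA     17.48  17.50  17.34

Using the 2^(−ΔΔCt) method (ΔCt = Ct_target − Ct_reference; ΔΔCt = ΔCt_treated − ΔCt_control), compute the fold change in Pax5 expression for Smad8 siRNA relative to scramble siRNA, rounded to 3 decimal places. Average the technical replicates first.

Mean Ct: Pax5 scramble siRNA 28.860; Pax5 Smad8 siRNA 25.200; Tbp scramble siRNA 16.990; Tbp Smad8 siRNA 17.440
ΔCt(scramble siRNA) = 28.860 − 16.990 = 11.870
ΔCt(Smad8 siRNA) = 25.200 − 17.440 = 7.760
ΔΔCt = 7.760 − 11.870 = -4.110
Fold change = 2^(−(-4.110)) = 2^4.110 = 17.2677

17.268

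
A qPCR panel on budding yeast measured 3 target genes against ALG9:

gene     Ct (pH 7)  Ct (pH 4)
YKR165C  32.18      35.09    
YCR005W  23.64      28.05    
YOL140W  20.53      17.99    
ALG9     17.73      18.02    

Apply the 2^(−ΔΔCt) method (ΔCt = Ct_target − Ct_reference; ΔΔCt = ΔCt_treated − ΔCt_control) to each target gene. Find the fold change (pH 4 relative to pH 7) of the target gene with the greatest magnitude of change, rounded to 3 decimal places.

0.058

YKR165C: ΔΔCt = (35.09−18.02) − (32.18−17.73) = 17.07 − 14.45 = 2.62; fold change = 2^-2.62 = 0.163
YCR005W: ΔΔCt = (28.05−18.02) − (23.64−17.73) = 10.03 − 5.91 = 4.12; fold change = 2^-4.12 = 0.058
YOL140W: ΔΔCt = (17.99−18.02) − (20.53−17.73) = -0.03 − 2.80 = -2.83; fold change = 2^2.83 = 7.111
YCR005W has the largest |ΔΔCt| = 4.12.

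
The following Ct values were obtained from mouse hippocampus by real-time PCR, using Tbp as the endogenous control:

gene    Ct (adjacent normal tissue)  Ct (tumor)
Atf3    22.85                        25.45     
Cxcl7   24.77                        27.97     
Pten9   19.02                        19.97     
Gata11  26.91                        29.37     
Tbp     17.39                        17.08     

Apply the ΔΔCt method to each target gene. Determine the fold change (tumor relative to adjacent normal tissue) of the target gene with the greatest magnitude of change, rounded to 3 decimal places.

Atf3: ΔΔCt = (25.45−17.08) − (22.85−17.39) = 8.37 − 5.46 = 2.91; fold change = 2^-2.91 = 0.133
Cxcl7: ΔΔCt = (27.97−17.08) − (24.77−17.39) = 10.89 − 7.38 = 3.51; fold change = 2^-3.51 = 0.088
Pten9: ΔΔCt = (19.97−17.08) − (19.02−17.39) = 2.89 − 1.63 = 1.26; fold change = 2^-1.26 = 0.418
Gata11: ΔΔCt = (29.37−17.08) − (26.91−17.39) = 12.29 − 9.52 = 2.77; fold change = 2^-2.77 = 0.147
Cxcl7 has the largest |ΔΔCt| = 3.51.

0.088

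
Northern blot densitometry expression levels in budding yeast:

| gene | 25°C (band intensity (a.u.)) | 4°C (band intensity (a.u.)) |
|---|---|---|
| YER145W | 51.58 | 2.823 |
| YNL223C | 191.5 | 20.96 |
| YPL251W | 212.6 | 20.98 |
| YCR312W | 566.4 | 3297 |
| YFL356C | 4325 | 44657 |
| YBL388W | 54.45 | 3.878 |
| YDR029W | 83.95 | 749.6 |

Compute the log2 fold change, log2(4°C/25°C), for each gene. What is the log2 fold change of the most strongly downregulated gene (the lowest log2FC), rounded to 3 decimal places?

-4.192

log2(2.823/51.58) = -4.192  (YER145W)
log2(20.96/191.5) = -3.192  (YNL223C)
log2(20.98/212.6) = -3.341  (YPL251W)
log2(3297/566.4) = 2.541  (YCR312W)
log2(44657/4325) = 3.368  (YFL356C)
log2(3.878/54.45) = -3.812  (YBL388W)
log2(749.6/83.95) = 3.159  (YDR029W)
YER145W is most strongly downregulated.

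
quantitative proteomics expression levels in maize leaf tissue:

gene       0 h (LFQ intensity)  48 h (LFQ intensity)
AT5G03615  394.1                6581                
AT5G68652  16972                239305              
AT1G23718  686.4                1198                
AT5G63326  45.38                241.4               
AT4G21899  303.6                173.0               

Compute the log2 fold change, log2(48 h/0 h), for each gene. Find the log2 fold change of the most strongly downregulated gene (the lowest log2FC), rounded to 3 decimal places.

log2(6581/394.1) = 4.062  (AT5G03615)
log2(239305/16972) = 3.818  (AT5G68652)
log2(1198/686.4) = 0.804  (AT1G23718)
log2(241.4/45.38) = 2.411  (AT5G63326)
log2(173.0/303.6) = -0.811  (AT4G21899)
AT4G21899 is most strongly downregulated.

-0.811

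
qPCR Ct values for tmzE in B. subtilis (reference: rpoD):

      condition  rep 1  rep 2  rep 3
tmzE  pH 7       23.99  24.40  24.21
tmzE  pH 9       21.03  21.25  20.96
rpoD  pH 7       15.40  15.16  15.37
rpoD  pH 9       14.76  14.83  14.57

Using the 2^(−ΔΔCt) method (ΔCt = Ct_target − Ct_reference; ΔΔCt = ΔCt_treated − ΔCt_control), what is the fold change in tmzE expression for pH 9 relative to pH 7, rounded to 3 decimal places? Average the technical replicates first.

Mean Ct: tmzE pH 7 24.200; tmzE pH 9 21.080; rpoD pH 7 15.310; rpoD pH 9 14.720
ΔCt(pH 7) = 24.200 − 15.310 = 8.890
ΔCt(pH 9) = 21.080 − 14.720 = 6.360
ΔΔCt = 6.360 − 8.890 = -2.530
Fold change = 2^(−(-2.530)) = 2^2.530 = 5.7757

5.776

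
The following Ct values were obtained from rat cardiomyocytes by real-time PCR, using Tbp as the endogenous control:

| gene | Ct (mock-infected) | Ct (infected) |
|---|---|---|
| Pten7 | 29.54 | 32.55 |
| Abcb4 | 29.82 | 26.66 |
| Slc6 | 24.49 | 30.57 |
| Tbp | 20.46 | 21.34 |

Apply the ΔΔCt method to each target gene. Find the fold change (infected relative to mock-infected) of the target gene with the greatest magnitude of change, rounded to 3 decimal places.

0.027

Pten7: ΔΔCt = (32.55−21.34) − (29.54−20.46) = 11.21 − 9.08 = 2.13; fold change = 2^-2.13 = 0.228
Abcb4: ΔΔCt = (26.66−21.34) − (29.82−20.46) = 5.32 − 9.36 = -4.04; fold change = 2^4.04 = 16.450
Slc6: ΔΔCt = (30.57−21.34) − (24.49−20.46) = 9.23 − 4.03 = 5.20; fold change = 2^-5.20 = 0.027
Slc6 has the largest |ΔΔCt| = 5.20.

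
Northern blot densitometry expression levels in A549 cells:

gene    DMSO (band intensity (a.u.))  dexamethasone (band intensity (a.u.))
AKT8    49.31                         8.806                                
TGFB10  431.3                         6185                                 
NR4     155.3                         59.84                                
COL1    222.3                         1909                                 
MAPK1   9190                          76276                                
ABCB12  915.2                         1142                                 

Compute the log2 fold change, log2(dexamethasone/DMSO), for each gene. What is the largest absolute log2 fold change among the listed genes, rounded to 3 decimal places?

3.842

log2(8.806/49.31) = -2.485  (AKT8)
log2(6185/431.3) = 3.842  (TGFB10)
log2(59.84/155.3) = -1.376  (NR4)
log2(1909/222.3) = 3.102  (COL1)
log2(76276/9190) = 3.053  (MAPK1)
log2(1142/915.2) = 0.319  (ABCB12)
The largest magnitude belongs to TGFB10.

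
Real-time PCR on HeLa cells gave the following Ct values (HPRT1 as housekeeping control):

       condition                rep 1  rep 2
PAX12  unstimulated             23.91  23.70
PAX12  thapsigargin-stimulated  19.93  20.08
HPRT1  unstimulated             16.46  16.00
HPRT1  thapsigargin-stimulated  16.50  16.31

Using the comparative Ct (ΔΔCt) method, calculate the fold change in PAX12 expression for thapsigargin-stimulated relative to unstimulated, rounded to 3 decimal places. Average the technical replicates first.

Mean Ct: PAX12 unstimulated 23.805; PAX12 thapsigargin-stimulated 20.005; HPRT1 unstimulated 16.230; HPRT1 thapsigargin-stimulated 16.405
ΔCt(unstimulated) = 23.805 − 16.230 = 7.575
ΔCt(thapsigargin-stimulated) = 20.005 − 16.405 = 3.600
ΔΔCt = 3.600 − 7.575 = -3.975
Fold change = 2^(−(-3.975)) = 2^3.975 = 15.7251

15.725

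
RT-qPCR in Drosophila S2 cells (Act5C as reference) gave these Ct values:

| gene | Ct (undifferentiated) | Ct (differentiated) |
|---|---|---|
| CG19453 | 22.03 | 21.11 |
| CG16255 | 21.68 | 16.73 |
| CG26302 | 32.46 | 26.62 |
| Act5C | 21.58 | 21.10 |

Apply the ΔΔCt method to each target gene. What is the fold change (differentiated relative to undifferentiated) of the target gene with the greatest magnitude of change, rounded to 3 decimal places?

41.070

CG19453: ΔΔCt = (21.11−21.10) − (22.03−21.58) = 0.01 − 0.45 = -0.44; fold change = 2^0.44 = 1.357
CG16255: ΔΔCt = (16.73−21.10) − (21.68−21.58) = -4.37 − 0.10 = -4.47; fold change = 2^4.47 = 22.162
CG26302: ΔΔCt = (26.62−21.10) − (32.46−21.58) = 5.52 − 10.88 = -5.36; fold change = 2^5.36 = 41.070
CG26302 has the largest |ΔΔCt| = 5.36.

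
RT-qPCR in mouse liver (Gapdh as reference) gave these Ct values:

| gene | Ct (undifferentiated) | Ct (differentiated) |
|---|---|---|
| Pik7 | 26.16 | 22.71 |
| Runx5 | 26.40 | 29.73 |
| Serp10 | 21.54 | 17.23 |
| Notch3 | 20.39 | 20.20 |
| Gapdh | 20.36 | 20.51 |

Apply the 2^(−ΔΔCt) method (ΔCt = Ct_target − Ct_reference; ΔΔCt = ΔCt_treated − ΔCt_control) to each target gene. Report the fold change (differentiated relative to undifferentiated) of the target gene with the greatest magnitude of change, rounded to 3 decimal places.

22.009

Pik7: ΔΔCt = (22.71−20.51) − (26.16−20.36) = 2.20 − 5.80 = -3.60; fold change = 2^3.60 = 12.126
Runx5: ΔΔCt = (29.73−20.51) − (26.40−20.36) = 9.22 − 6.04 = 3.18; fold change = 2^-3.18 = 0.110
Serp10: ΔΔCt = (17.23−20.51) − (21.54−20.36) = -3.28 − 1.18 = -4.46; fold change = 2^4.46 = 22.009
Notch3: ΔΔCt = (20.20−20.51) − (20.39−20.36) = -0.31 − 0.03 = -0.34; fold change = 2^0.34 = 1.266
Serp10 has the largest |ΔΔCt| = 4.46.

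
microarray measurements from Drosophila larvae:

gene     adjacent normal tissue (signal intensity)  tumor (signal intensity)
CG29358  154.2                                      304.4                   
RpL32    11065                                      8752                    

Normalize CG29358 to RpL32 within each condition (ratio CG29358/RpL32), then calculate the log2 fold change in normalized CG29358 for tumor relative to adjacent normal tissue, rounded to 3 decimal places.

1.319

CG29358/RpL32 (adjacent normal tissue) = 154.2 / 11065 = 0.013936
CG29358/RpL32 (tumor) = 304.4 / 8752 = 0.034781
Fold change = 0.034781 / 0.013936 = 2.4958
log2(2.4958) = 1.3195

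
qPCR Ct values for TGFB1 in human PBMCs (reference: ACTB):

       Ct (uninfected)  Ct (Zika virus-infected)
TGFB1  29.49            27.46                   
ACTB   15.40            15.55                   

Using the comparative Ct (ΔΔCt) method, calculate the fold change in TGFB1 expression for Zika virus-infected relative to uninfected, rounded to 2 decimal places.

4.53

ΔCt(uninfected) = 29.490 − 15.400 = 14.090
ΔCt(Zika virus-infected) = 27.460 − 15.550 = 11.910
ΔΔCt = 11.910 − 14.090 = -2.180
Fold change = 2^(−(-2.180)) = 2^2.180 = 4.532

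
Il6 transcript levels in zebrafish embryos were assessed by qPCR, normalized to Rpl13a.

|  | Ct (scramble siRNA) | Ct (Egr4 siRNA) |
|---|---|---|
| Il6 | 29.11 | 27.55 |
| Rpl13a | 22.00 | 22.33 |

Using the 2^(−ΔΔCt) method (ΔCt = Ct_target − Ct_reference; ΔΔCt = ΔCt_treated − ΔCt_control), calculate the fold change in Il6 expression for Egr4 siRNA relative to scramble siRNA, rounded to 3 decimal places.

ΔCt(scramble siRNA) = 29.110 − 22.000 = 7.110
ΔCt(Egr4 siRNA) = 27.550 − 22.330 = 5.220
ΔΔCt = 5.220 − 7.110 = -1.890
Fold change = 2^(−(-1.890)) = 2^1.890 = 3.7064

3.706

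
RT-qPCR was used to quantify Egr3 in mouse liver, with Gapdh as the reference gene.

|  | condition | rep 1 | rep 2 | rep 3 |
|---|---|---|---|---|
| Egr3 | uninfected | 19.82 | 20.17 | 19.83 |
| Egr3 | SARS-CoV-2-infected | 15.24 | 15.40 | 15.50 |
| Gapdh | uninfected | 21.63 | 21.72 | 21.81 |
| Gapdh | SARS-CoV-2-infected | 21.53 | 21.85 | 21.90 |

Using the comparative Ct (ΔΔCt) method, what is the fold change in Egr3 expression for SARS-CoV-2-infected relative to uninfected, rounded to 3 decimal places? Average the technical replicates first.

24.251

Mean Ct: Egr3 uninfected 19.940; Egr3 SARS-CoV-2-infected 15.380; Gapdh uninfected 21.720; Gapdh SARS-CoV-2-infected 21.760
ΔCt(uninfected) = 19.940 − 21.720 = -1.780
ΔCt(SARS-CoV-2-infected) = 15.380 − 21.760 = -6.380
ΔΔCt = -6.380 − (-1.780) = -4.600
Fold change = 2^(−(-4.600)) = 2^4.600 = 24.2515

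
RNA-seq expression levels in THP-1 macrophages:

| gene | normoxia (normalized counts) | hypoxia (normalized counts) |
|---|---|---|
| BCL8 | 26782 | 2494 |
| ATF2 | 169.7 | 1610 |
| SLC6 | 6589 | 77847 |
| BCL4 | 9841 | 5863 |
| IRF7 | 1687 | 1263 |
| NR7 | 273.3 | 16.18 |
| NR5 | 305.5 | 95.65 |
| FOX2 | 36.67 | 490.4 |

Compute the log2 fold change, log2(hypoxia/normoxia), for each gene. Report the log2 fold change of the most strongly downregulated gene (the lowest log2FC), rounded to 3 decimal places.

log2(2494/26782) = -3.425  (BCL8)
log2(1610/169.7) = 3.246  (ATF2)
log2(77847/6589) = 3.563  (SLC6)
log2(5863/9841) = -0.747  (BCL4)
log2(1263/1687) = -0.418  (IRF7)
log2(16.18/273.3) = -4.078  (NR7)
log2(95.65/305.5) = -1.675  (NR5)
log2(490.4/36.67) = 3.741  (FOX2)
NR7 is most strongly downregulated.

-4.078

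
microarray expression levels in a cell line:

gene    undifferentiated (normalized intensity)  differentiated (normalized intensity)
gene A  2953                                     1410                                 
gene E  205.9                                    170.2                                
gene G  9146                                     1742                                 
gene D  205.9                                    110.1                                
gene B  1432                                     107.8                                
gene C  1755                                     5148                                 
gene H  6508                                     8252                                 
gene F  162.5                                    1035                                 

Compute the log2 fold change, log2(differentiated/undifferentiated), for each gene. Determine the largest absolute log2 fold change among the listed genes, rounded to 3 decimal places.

3.732

log2(1410/2953) = -1.066  (gene A)
log2(170.2/205.9) = -0.275  (gene E)
log2(1742/9146) = -2.392  (gene G)
log2(110.1/205.9) = -0.903  (gene D)
log2(107.8/1432) = -3.732  (gene B)
log2(5148/1755) = 1.553  (gene C)
log2(8252/6508) = 0.343  (gene H)
log2(1035/162.5) = 2.671  (gene F)
The largest magnitude belongs to gene B.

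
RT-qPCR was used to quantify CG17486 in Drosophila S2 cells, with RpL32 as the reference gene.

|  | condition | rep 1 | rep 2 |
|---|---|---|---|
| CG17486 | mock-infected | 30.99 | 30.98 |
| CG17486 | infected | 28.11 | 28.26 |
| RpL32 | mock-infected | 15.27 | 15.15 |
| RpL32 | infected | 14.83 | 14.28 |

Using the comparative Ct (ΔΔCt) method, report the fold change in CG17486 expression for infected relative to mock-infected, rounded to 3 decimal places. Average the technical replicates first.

4.423

Mean Ct: CG17486 mock-infected 30.985; CG17486 infected 28.185; RpL32 mock-infected 15.210; RpL32 infected 14.555
ΔCt(mock-infected) = 30.985 − 15.210 = 15.775
ΔCt(infected) = 28.185 − 14.555 = 13.630
ΔΔCt = 13.630 − 15.775 = -2.145
Fold change = 2^(−(-2.145)) = 2^2.145 = 4.4229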